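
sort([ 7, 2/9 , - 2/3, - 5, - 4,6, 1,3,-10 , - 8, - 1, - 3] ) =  [  -  10, - 8, - 5, - 4, - 3, - 1, - 2/3,2/9,1,3,6,7] 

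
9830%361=83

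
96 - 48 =48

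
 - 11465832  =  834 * ( - 13748)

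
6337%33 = 1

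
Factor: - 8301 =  - 3^1*2767^1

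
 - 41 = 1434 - 1475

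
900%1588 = 900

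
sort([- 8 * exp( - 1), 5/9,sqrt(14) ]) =[ - 8 * exp ( - 1 ),5/9 , sqrt( 14 ) ] 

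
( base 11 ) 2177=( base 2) 101100110011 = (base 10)2867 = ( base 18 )8F5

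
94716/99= 956 + 8/11 = 956.73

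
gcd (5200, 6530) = 10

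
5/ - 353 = -1 + 348/353  =  -0.01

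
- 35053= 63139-98192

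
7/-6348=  - 1 + 6341/6348 =-0.00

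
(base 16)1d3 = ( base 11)395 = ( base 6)2055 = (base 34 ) dp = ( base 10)467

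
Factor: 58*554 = 2^2*29^1*277^1 = 32132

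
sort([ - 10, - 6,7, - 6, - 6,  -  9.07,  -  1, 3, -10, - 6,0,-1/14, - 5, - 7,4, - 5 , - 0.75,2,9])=[ - 10  , - 10, - 9.07, - 7, - 6, - 6,-6, - 6, - 5,-5,-1, - 0.75, - 1/14, 0 , 2,3,  4, 7,  9 ]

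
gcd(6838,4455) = 1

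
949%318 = 313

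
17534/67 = 17534/67 = 261.70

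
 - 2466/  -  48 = 51 + 3/8 =51.38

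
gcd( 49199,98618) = 1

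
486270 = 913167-426897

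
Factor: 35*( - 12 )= - 420   =  - 2^2* 3^1*5^1*7^1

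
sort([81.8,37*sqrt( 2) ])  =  [ 37*sqrt( 2 ),81.8]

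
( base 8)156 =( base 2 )1101110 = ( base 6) 302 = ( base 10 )110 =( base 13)86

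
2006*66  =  132396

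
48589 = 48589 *1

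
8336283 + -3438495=4897788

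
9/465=3/155 = 0.02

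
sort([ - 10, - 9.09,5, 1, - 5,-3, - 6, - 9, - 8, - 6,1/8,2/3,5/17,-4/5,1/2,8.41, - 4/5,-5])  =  [ -10, - 9.09,-9,-8, - 6, - 6,-5,-5,-3, - 4/5,-4/5,  1/8,5/17,  1/2,2/3, 1, 5, 8.41]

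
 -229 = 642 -871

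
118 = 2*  59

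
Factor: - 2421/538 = -9/2= -  2^( - 1)*3^2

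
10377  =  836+9541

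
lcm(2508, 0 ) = 0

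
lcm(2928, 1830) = 14640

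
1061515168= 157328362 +904186806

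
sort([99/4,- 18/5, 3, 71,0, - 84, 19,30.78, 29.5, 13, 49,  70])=[ -84 ,-18/5 , 0,3, 13, 19 , 99/4, 29.5, 30.78,49, 70,71 ]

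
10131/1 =10131 = 10131.00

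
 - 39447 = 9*( - 4383)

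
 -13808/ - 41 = 13808/41 = 336.78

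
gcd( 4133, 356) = 1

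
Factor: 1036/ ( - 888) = - 2^( - 1 )*3^( - 1)*7^1 = -7/6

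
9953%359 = 260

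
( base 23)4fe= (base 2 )100110101011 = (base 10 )2475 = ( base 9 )3350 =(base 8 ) 4653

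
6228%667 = 225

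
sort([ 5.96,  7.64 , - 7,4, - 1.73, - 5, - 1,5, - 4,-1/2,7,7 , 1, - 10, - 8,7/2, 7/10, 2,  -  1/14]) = [ - 10, - 8,  -  7, - 5,-4, - 1.73, - 1, - 1/2,-1/14,7/10,1, 2, 7/2, 4,5, 5.96, 7,  7,7.64]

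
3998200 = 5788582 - 1790382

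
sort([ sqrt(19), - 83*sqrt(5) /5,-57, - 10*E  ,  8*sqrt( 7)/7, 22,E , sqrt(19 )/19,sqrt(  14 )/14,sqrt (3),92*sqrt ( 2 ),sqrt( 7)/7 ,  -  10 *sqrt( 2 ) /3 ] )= [ - 57, - 83 *sqrt(5 ) /5,- 10*E,-10 *sqrt(2)/3,sqrt (19) /19, sqrt(14)/14,  sqrt(7)/7, sqrt( 3), E,8* sqrt( 7)/7,sqrt(  19), 22, 92 * sqrt (2) ]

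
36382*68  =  2473976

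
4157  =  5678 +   -  1521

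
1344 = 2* 672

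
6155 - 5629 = 526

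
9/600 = 3/200 = 0.01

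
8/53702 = 4/26851= 0.00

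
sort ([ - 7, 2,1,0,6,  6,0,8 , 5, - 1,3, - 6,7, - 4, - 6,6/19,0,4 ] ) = [ - 7, - 6, - 6, - 4, - 1,0,0, 0,6/19, 1,2,3 , 4,5 , 6,6,7,8] 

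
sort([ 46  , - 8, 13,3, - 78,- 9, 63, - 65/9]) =[ - 78,-9, - 8, - 65/9, 3, 13, 46, 63] 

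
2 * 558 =1116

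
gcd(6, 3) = 3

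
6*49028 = 294168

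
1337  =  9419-8082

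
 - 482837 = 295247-778084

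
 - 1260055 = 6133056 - 7393111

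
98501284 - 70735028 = 27766256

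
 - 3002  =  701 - 3703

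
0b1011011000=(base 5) 10403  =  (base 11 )602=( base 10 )728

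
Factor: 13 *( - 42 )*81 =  - 2^1*3^5*7^1*13^1 = - 44226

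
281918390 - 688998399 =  - 407080009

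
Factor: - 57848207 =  - 149^1*223^1*1741^1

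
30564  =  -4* ( - 7641)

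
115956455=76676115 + 39280340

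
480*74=35520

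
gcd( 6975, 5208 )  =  93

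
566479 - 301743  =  264736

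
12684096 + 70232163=82916259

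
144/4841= 144/4841= 0.03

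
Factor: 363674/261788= 2^(  -  1 )*65447^( - 1)*181837^1=181837/130894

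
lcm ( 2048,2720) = 174080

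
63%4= 3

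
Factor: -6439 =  - 47^1*137^1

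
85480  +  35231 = 120711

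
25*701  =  17525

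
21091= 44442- 23351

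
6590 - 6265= 325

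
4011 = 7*573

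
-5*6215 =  - 31075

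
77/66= 1 + 1/6 = 1.17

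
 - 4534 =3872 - 8406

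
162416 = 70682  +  91734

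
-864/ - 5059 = 864/5059 = 0.17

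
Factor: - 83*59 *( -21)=3^1  *7^1 * 59^1*83^1= 102837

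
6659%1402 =1051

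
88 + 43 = 131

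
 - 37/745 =-37/745 = - 0.05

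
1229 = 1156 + 73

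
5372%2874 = 2498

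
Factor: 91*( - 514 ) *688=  - 2^5 * 7^1 * 13^1*43^1*257^1 = - 32180512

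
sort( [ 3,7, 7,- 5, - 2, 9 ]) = [  -  5, - 2, 3, 7,  7, 9] 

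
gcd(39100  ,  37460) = 20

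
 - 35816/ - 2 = 17908/1 = 17908.00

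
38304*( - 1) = -38304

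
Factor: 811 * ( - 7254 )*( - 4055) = 23855540670= 2^1 *3^2*5^1*13^1 * 31^1 * 811^2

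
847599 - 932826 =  - 85227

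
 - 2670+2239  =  -431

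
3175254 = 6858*463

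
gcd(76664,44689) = 1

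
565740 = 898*630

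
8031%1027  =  842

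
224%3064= 224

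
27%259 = 27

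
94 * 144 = 13536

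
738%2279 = 738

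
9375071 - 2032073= 7342998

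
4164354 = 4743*878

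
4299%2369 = 1930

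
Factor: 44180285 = 5^1*617^1*14321^1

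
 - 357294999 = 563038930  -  920333929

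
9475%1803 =460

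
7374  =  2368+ 5006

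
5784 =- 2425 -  - 8209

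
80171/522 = 80171/522=153.58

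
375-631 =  - 256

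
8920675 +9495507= 18416182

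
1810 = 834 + 976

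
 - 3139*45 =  - 141255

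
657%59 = 8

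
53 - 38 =15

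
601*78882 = 47408082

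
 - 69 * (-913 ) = 62997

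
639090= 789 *810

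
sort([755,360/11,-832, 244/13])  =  [ - 832 , 244/13 , 360/11 , 755] 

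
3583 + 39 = 3622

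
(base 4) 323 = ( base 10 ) 59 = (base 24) 2b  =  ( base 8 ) 73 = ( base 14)43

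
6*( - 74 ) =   -  444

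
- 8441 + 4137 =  - 4304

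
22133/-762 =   -  30 + 727/762=- 29.05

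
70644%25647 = 19350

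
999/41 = 999/41 = 24.37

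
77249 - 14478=62771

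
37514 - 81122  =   - 43608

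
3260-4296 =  - 1036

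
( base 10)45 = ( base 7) 63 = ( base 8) 55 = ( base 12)39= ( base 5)140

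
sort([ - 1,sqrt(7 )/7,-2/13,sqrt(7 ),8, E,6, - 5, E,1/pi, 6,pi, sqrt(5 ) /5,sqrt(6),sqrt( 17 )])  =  [ - 5, - 1,- 2/13,1/pi,sqrt( 7 ) /7,sqrt(5 )/5 , sqrt( 6 ),sqrt( 7 ), E,E,pi,sqrt(17),6,6,8 ] 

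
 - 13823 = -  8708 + -5115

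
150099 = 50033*3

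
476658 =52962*9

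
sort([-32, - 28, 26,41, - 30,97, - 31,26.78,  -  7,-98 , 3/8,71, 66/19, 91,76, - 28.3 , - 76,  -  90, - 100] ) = [-100,  -  98, - 90, - 76,-32,-31, - 30,  -  28.3, - 28,-7, 3/8,66/19,26,26.78, 41,71,76, 91,97] 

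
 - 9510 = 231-9741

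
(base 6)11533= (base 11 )1318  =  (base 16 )6b1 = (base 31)1O8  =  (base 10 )1713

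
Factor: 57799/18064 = 2^(-4 )*7^1* 23^1*359^1*1129^(- 1)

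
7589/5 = 7589/5 = 1517.80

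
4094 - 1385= 2709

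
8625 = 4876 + 3749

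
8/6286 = 4/3143 = 0.00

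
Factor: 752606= 2^1*23^1*16361^1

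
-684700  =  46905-731605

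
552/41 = 13 + 19/41 = 13.46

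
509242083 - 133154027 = 376088056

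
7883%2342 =857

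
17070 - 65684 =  -48614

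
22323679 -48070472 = -25746793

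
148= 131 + 17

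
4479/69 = 1493/23 = 64.91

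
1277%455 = 367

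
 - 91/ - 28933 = 91/28933 = 0.00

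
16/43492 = 4/10873 = 0.00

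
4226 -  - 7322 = 11548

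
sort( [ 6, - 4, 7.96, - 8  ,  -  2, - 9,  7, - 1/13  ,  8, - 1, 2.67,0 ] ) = [ - 9, - 8, - 4, - 2,-1, - 1/13,0 , 2.67,6, 7, 7.96, 8 ]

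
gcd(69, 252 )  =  3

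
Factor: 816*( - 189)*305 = -2^4*3^4*5^1 * 7^1*  17^1*61^1 = - 47038320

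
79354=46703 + 32651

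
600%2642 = 600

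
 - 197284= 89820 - 287104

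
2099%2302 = 2099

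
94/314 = 47/157 = 0.30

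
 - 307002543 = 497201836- 804204379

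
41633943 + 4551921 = 46185864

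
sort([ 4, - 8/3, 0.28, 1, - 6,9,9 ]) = [ - 6, - 8/3,0.28,1, 4, 9,9] 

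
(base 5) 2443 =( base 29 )cp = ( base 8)565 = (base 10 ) 373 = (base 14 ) 1c9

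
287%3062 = 287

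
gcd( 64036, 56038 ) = 2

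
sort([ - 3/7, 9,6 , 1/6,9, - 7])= [ - 7,-3/7,1/6,6,9, 9 ]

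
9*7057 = 63513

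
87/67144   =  87/67144 = 0.00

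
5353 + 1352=6705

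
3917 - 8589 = -4672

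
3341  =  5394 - 2053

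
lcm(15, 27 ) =135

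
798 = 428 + 370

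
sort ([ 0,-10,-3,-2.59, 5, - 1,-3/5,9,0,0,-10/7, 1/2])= [-10, - 3,-2.59,-10/7,-1 , - 3/5, 0,0,  0,  1/2,5, 9]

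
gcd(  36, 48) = 12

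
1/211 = 1/211 = 0.00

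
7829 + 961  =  8790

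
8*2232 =17856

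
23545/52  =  452 + 41/52= 452.79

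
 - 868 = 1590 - 2458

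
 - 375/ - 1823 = 375/1823  =  0.21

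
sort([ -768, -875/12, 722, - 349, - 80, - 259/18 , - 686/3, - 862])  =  [-862, - 768, - 349, - 686/3, - 80,-875/12, - 259/18, 722 ]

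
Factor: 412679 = 563^1*733^1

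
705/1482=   235/494  =  0.48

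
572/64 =143/16 = 8.94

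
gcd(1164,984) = 12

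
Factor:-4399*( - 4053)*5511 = 3^2 * 7^1*11^1*53^1*83^1*167^1 * 193^1 =98256429117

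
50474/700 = 25237/350 = 72.11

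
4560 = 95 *48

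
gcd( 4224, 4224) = 4224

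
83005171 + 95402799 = 178407970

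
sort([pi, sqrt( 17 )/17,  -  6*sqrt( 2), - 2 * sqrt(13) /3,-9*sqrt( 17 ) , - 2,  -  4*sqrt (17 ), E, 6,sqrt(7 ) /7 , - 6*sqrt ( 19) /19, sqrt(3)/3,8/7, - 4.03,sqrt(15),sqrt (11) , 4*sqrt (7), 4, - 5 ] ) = [ - 9*sqrt(17 ),-4*sqrt( 17), - 6*sqrt( 2),-5,-4.03, - 2*sqrt( 13)/3, - 2 ,  -  6 *sqrt(19)/19, sqrt(17)/17,sqrt( 7) /7  ,  sqrt( 3)/3,8/7,E, pi,sqrt(11 ),sqrt(15),  4,6,4*sqrt(7)]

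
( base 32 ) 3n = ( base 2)1110111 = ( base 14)87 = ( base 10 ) 119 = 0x77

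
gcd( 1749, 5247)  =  1749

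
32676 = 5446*6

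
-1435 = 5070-6505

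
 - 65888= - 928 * 71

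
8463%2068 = 191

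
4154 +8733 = 12887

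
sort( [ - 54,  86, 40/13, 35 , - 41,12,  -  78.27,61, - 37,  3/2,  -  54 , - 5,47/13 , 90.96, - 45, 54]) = [ - 78.27 , - 54,- 54,-45, - 41, - 37, - 5,3/2, 40/13,47/13,12,35, 54,  61 , 86,90.96] 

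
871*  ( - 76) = - 66196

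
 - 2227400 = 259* ( -8600)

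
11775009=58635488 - 46860479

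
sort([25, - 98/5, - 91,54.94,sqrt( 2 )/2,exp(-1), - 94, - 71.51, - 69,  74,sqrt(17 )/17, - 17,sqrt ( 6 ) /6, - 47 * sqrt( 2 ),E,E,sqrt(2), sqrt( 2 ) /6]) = [ - 94, - 91,  -  71.51, - 69, - 47*sqrt (2 ),-98/5, - 17,sqrt ( 2) /6,sqrt( 17 ) /17,exp( - 1),sqrt (6 )/6,sqrt( 2 )/2,sqrt(2),E,E, 25, 54.94, 74] 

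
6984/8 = 873 =873.00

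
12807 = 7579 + 5228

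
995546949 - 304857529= 690689420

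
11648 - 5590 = 6058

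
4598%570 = 38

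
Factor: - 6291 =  - 3^3*233^1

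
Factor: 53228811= 3^1*17742937^1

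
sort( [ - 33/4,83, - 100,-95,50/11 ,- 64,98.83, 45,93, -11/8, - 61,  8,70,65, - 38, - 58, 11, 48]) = [-100,-95, -64, - 61,  -  58, - 38,  -  33/4, - 11/8, 50/11, 8,11,45,48, 65,  70,83,93,98.83]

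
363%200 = 163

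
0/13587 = 0 = 0.00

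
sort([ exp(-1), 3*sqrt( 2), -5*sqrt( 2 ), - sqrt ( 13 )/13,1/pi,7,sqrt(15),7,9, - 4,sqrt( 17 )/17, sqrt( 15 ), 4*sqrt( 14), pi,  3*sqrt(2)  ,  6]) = [-5 * sqrt ( 2), - 4,-sqrt(13) /13, sqrt( 17)/17,1/pi,exp ( - 1 ) , pi, sqrt( 15 ),sqrt( 15 ), 3*sqrt( 2 ), 3*sqrt( 2), 6, 7,7,9, 4*sqrt(14)]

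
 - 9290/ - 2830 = 929/283 = 3.28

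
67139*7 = 469973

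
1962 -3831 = - 1869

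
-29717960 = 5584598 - 35302558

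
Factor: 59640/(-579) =  -  19880/193 = - 2^3*5^1*7^1*71^1*193^( - 1)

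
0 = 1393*0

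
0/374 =0 = 0.00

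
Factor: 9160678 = 2^1*4580339^1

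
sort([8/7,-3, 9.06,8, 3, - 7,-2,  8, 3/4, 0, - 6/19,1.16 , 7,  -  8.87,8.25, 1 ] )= [ - 8.87, - 7,-3 , - 2, - 6/19,0,3/4, 1, 8/7, 1.16, 3, 7 , 8, 8,  8.25,9.06] 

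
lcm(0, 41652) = 0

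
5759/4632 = 1+1127/4632 = 1.24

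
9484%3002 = 478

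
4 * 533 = 2132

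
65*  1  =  65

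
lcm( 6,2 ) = 6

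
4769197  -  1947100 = 2822097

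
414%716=414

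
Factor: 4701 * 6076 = 28563276= 2^2*3^1*7^2*31^1*1567^1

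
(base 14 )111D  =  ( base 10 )2967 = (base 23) 5E0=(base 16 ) b97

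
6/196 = 3/98 = 0.03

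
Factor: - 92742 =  - 2^1*3^1 * 13^1  *  29^1*41^1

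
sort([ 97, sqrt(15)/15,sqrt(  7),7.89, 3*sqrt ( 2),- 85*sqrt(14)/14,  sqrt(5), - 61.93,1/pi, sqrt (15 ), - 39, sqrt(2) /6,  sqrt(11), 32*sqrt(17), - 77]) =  [ - 77, - 61.93  , - 39, - 85*sqrt(14)/14,sqrt(2) /6, sqrt( 15)/15,1/pi, sqrt ( 5),sqrt(7 ) , sqrt ( 11 ) , sqrt(15 ),3*sqrt(2),7.89,97, 32*sqrt(17) ] 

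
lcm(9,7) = 63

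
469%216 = 37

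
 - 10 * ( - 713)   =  7130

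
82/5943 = 82/5943 = 0.01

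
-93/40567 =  - 1 + 40474/40567 = - 0.00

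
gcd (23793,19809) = 3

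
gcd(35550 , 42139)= 1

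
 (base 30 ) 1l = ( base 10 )51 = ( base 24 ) 23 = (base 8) 63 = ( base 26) 1P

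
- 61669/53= -1164 + 23/53= -  1163.57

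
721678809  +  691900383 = 1413579192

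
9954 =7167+2787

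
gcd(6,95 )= 1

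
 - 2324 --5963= 3639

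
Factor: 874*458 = 2^2*19^1*23^1*229^1  =  400292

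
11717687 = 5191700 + 6525987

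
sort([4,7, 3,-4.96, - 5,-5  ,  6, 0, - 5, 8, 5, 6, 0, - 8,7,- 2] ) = [ - 8,-5, - 5, - 5, - 4.96, - 2,0,0, 3,4,5,6, 6 , 7, 7,8] 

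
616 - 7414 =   -  6798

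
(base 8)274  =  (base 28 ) 6k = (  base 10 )188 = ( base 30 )68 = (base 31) 62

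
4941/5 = 4941/5 = 988.20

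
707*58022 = 41021554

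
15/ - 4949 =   -  1  +  4934/4949 = - 0.00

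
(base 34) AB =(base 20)HB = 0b101011111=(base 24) EF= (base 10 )351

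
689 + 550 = 1239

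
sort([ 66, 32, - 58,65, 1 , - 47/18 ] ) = [ - 58,-47/18,1, 32,65,66 ] 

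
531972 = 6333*84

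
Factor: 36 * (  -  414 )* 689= - 10268856 = - 2^3 * 3^4*13^1*23^1*53^1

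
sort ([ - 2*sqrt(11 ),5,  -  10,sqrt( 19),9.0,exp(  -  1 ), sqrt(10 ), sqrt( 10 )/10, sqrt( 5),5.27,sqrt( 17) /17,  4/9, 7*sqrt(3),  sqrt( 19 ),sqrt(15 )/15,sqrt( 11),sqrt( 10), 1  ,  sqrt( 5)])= [-10, - 2*sqrt(11), sqrt(17)/17,sqrt( 15 )/15, sqrt( 10)/10,exp(  -  1 ),4/9, 1, sqrt(5 ), sqrt(5 ),  sqrt( 10),sqrt (10),sqrt(11),sqrt(19),sqrt(19 ) , 5,5.27, 9.0,7*sqrt(3) ]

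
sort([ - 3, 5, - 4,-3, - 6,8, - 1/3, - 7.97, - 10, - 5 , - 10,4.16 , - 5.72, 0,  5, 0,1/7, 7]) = [ - 10, - 10 , - 7.97, - 6,  -  5.72, - 5, - 4, - 3, - 3, - 1/3, 0, 0,1/7 , 4.16 , 5, 5, 7,8]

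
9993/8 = 1249 + 1/8 = 1249.12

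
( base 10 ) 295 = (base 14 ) 171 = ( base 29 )a5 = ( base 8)447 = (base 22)D9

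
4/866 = 2/433 = 0.00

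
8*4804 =38432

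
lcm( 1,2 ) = 2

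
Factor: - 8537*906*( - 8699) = 67282606878 = 2^1 *3^1*151^1*8537^1 *8699^1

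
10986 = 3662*3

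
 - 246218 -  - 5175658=4929440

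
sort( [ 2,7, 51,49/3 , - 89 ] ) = [ - 89,2 , 7, 49/3,51] 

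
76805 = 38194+38611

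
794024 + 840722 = 1634746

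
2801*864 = 2420064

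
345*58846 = 20301870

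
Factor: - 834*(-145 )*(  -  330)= -2^2*3^2*5^2*11^1*29^1*139^1 = -39906900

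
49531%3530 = 111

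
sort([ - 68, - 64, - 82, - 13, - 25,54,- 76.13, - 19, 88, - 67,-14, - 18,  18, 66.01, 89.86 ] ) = [ - 82, - 76.13, - 68, - 67, - 64, - 25, - 19, - 18, - 14,  -  13,  18 , 54, 66.01,88,  89.86]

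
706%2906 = 706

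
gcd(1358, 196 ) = 14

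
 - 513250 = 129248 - 642498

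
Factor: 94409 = 7^1*13487^1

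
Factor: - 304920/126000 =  - 121/50 = - 2^(-1)*5^ ( - 2 )*11^2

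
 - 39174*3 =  - 117522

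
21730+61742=83472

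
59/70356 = 59/70356  =  0.00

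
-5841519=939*(  -  6221 ) 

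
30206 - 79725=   -49519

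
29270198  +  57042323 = 86312521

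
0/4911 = 0 = 0.00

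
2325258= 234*9937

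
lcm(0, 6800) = 0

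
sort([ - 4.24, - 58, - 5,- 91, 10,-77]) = [ - 91, - 77 , - 58, - 5,-4.24,10]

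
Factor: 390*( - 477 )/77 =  - 2^1*3^3*5^1*7^(- 1 )*11^(-1)*13^1*53^1 = - 186030/77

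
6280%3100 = 80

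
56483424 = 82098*688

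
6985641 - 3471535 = 3514106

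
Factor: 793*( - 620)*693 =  - 340720380 = -2^2*3^2*5^1*7^1*11^1*13^1*31^1*61^1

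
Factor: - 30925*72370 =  - 2^1*5^3*1237^1*7237^1 = - 2238042250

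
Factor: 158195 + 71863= 2^1*3^2*12781^1= 230058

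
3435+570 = 4005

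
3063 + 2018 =5081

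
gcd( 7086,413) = 1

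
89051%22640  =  21131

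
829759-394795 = 434964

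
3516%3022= 494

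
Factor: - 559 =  - 13^1*43^1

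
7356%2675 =2006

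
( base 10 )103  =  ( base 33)34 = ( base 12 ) 87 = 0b1100111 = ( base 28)3j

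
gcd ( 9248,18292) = 68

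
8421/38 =8421/38 = 221.61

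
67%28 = 11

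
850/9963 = 850/9963 = 0.09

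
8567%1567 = 732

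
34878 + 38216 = 73094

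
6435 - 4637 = 1798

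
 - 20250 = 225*(  -  90)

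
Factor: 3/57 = 19^ ( - 1) = 1/19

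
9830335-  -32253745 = 42084080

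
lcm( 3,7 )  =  21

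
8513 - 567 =7946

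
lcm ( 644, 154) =7084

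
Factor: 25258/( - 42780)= - 12629/21390 = - 2^( - 1) *3^ ( - 1 )*5^ (-1)*23^(- 1)*31^( - 1) * 73^1*173^1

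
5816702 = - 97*(-59966)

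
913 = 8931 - 8018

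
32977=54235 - 21258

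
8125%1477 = 740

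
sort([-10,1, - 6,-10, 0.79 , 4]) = [ - 10, - 10, - 6,0.79,1, 4] 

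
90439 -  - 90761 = 181200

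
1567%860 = 707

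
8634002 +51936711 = 60570713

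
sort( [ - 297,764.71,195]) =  [ - 297,195, 764.71]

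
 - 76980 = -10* 7698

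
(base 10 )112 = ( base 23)4k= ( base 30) 3M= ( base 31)3J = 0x70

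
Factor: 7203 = 3^1*7^4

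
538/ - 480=- 269/240 = - 1.12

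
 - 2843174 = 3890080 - 6733254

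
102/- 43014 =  - 17/7169 = - 0.00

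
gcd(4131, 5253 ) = 51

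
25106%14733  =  10373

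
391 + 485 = 876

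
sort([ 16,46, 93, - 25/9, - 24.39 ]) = [ - 24.39,- 25/9, 16, 46,93]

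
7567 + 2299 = 9866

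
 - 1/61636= - 1 + 61635/61636 = - 0.00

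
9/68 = 9/68 = 0.13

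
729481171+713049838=1442531009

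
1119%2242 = 1119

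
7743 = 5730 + 2013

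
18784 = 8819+9965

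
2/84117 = 2/84117  =  0.00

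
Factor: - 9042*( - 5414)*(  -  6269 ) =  - 2^2*3^1*11^1*137^1*2707^1*6269^1 = - 306888789372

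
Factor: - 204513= - 3^1*68171^1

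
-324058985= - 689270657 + 365211672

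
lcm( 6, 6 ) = 6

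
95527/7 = 95527/7  =  13646.71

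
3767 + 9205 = 12972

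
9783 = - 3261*( - 3 ) 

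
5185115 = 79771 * 65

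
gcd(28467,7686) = 9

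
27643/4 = 6910+3/4  =  6910.75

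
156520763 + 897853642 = 1054374405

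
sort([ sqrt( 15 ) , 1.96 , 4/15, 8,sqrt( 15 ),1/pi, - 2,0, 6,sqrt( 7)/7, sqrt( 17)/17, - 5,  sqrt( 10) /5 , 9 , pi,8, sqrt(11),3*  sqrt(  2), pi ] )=[ - 5, - 2, 0 , sqrt(17) /17, 4/15 , 1/pi,  sqrt(7)/7 , sqrt(10) /5, 1.96 , pi, pi, sqrt( 11 ), sqrt(15 ), sqrt( 15),3*sqrt(2) , 6,8,8, 9 ]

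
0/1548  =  0=0.00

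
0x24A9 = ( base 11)7062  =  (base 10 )9385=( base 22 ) j8d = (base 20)1395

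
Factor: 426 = 2^1*3^1 *71^1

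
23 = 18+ 5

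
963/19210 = 963/19210=   0.05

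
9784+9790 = 19574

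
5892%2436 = 1020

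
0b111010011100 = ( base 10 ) 3740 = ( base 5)104430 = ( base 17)cg0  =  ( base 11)28a0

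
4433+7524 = 11957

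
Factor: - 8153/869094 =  - 2^ ( - 1)*3^( - 2)*31^1*  53^( - 1)*263^1*911^ ( - 1 ) 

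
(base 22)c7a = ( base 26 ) 8LI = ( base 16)1754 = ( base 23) B6F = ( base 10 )5972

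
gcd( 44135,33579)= 91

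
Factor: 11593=11593^1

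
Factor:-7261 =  - 53^1*137^1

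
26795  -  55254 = - 28459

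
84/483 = 4/23   =  0.17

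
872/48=109/6 = 18.17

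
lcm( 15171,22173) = 288249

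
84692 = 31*2732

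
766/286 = 2 + 97/143 = 2.68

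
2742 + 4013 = 6755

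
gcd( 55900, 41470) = 130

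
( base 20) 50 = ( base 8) 144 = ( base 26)3M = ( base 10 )100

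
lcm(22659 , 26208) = 2175264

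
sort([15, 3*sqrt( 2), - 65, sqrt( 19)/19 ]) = [  -  65,sqrt( 19) /19, 3*sqrt( 2), 15] 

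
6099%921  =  573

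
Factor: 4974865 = 5^1*7^1*19^1*7481^1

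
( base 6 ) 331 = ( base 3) 11201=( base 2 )1111111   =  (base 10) 127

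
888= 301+587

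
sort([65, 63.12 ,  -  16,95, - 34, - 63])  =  [ - 63, - 34, - 16, 63.12, 65,95]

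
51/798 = 17/266 = 0.06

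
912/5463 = 304/1821 =0.17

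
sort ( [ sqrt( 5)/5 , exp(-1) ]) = [exp(-1 ), sqrt(5)/5 ]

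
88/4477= 8/407 =0.02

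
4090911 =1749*2339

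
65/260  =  1/4 = 0.25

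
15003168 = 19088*786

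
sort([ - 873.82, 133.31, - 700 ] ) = [-873.82, - 700,133.31] 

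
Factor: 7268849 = 7^1*19^1*31^1*41^1* 43^1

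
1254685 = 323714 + 930971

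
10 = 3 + 7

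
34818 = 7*4974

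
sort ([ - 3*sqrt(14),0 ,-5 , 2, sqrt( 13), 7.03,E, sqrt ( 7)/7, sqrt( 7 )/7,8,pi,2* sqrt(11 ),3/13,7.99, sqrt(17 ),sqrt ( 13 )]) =[ - 3*sqrt(14 ), - 5,0,  3/13,sqrt(7)/7,sqrt ( 7) /7 , 2 , E,pi,sqrt(13 ),sqrt(13 ), sqrt( 17),2*sqrt(11 ),7.03,  7.99,8 ]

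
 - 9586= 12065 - 21651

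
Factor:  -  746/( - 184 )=2^(-2)*23^(- 1)*373^1  =  373/92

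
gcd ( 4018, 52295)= 1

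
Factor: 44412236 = 2^2* 11^1 * 1009369^1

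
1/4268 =1/4268 = 0.00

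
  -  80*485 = -38800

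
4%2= 0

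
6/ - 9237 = -1 + 3077/3079= -0.00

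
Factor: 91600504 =2^3*787^1*14549^1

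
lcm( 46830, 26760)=187320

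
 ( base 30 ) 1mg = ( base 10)1576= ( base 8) 3050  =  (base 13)943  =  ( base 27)24a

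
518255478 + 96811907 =615067385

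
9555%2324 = 259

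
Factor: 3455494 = 2^1*7^1*53^1 * 4657^1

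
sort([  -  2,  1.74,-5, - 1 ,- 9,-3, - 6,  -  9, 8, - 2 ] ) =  [-9, - 9,  -  6 ,-5,  -  3 ,-2, - 2, - 1, 1.74, 8 ] 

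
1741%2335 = 1741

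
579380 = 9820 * 59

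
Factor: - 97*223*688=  - 2^4*43^1*97^1*223^1 = -  14882128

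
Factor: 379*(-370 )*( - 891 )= 2^1*3^4*5^1*11^1*37^1 *379^1 = 124944930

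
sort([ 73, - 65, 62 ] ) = [ - 65,62, 73 ] 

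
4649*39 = 181311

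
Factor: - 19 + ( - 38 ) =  - 3^1*19^1 = - 57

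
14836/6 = 7418/3 = 2472.67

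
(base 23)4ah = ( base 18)755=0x93B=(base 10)2363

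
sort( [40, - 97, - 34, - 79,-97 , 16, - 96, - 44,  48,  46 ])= [-97, - 97, - 96, - 79, - 44, - 34, 16, 40,46,48] 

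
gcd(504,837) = 9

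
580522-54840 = 525682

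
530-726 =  - 196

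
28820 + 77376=106196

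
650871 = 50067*13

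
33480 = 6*5580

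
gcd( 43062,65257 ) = 1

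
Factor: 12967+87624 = 100591^1 = 100591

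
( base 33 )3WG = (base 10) 4339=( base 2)1000011110011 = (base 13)1c8a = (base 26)6an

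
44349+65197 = 109546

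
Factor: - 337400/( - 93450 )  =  964/267 = 2^2 * 3^(  -  1) * 89^ ( - 1 )*241^1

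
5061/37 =136 + 29/37 = 136.78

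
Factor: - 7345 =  - 5^1 * 13^1*113^1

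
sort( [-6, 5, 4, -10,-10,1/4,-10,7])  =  [ -10, - 10, - 10, - 6, 1/4,  4 , 5,7]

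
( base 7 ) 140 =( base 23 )38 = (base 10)77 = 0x4d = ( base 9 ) 85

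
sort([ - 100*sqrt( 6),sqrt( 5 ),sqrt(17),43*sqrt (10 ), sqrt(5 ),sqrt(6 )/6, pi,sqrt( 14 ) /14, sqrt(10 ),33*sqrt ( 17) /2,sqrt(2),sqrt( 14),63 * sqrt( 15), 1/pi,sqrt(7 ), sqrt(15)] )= [-100*sqrt(6) , sqrt(14 )/14 , 1/pi,sqrt( 6 )/6,sqrt(2 ),sqrt(5 ),  sqrt(5 ),sqrt( 7),pi , sqrt(10 ),sqrt(14),sqrt(15 ),sqrt(17 ),33*sqrt (17)/2,43*sqrt(10),63*sqrt( 15)]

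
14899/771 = 19 + 250/771 = 19.32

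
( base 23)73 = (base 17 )9B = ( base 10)164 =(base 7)323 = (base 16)A4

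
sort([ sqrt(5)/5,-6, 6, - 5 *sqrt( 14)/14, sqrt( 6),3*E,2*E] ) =[  -  6,-5*sqrt( 14 ) /14 , sqrt( 5)/5, sqrt( 6),  2*E , 6 , 3*E]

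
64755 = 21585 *3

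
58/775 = 58/775 =0.07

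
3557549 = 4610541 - 1052992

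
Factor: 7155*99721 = 3^3*5^1*53^1 * 99721^1 = 713503755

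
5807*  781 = 4535267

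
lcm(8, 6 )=24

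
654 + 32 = 686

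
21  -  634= -613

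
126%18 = 0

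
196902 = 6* 32817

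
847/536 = 1  +  311/536  =  1.58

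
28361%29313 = 28361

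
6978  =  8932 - 1954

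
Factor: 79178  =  2^1 * 11^1*59^1*61^1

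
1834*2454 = 4500636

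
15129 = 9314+5815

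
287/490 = 41/70  =  0.59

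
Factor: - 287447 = -223^1*1289^1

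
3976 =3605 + 371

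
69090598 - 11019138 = 58071460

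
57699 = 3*19233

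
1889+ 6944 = 8833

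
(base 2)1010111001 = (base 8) 1271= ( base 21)1C4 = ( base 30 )n7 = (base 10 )697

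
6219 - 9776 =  - 3557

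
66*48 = 3168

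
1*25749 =25749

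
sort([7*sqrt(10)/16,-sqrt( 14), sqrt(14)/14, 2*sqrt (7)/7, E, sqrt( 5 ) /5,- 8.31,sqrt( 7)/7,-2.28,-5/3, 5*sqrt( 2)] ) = [- 8.31, - sqrt(14 ), - 2.28, - 5/3, sqrt(14) /14, sqrt( 7 ) /7, sqrt(5 ) /5 , 2*sqrt(7)/7, 7*sqrt(10)/16,E, 5 * sqrt(2 ) ] 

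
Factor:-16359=  -  3^1 *7^1 *19^1*41^1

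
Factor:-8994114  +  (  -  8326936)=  - 17321050 = - 2^1*5^2 *346421^1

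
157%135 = 22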